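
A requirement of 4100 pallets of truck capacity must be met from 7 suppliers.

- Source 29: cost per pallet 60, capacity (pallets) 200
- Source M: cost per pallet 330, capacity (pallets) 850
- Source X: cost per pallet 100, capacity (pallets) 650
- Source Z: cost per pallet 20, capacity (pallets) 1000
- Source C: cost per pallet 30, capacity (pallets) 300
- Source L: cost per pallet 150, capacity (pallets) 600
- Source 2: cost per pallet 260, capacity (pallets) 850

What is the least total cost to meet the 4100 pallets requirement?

Cheapest first:
Source Z at 20: take all 1000 pallets → 3100 still needed.
Source C (30): use full 300 → 2800 pallets to go.
Take 200 from Source 29 at 60 → need 2600 more.
Take 650 from Source X at 100 → need 1950 more.
Source L at 150: take all 600 pallets → 1350 still needed.
Source 2 (260): use full 850 → 500 pallets to go.
Source M (330): take the remaining 500 → done.
Cost = 1000×20 + 300×30 + 200×60 + 650×100 + 600×150 + 850×260 + 500×330 = 582000.

582000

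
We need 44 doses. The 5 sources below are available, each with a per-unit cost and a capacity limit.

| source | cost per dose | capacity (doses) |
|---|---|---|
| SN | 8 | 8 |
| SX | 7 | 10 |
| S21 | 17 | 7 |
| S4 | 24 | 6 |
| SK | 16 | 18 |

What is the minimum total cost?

565

Use sources in increasing cost order.
Take 10 from SX at 7 → need 34 more.
SN at 8: take all 8 doses → 26 still needed.
SK at 16: take all 18 doses → 8 still needed.
Take 7 from S21 at 17 → need 1 more.
S4 at 24: take 1 of its 6 → requirement met.
Cost = 10×7 + 8×8 + 18×16 + 7×17 + 1×24 = 565.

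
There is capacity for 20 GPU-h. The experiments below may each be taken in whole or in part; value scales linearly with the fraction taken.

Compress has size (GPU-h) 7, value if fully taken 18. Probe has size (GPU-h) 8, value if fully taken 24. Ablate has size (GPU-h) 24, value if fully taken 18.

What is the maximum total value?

Sort by value density: Probe 24/8≈3, Compress 18/7≈2.57, Ablate 18/24≈0.75.
All 8 GPU-h of Probe fit (value 24) — 12 remain.
All 7 GPU-h of Compress fit (value 18) — 5 remain.
Fill the last 5 GPU-h with part of Ablate: 5/24 of it earns 3.75.
Total value = 45.75.

45.75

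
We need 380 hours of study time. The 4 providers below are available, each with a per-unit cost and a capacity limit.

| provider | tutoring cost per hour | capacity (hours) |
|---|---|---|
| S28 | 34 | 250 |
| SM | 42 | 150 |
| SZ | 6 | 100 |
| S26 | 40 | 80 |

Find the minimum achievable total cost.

10300

Fill from the cheapest provider first.
Take 100 from SZ at 6 — need 280 more.
S28 (34): use full 250 — 30 hours to go.
Take 30 from S26 at 40 to finish.
SM: unused.
Cost = 100×6 + 250×34 + 30×40 = 10300.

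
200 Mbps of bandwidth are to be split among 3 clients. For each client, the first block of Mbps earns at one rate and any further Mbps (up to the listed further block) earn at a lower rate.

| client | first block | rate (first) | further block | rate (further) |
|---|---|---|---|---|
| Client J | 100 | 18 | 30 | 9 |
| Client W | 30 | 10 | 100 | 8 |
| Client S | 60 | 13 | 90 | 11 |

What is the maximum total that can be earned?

Treat each block as its own option and order by rate: Client J/first 18 > Client S/first 13 > Client S/second 11 > Client W/first 10 > Client J/second 9 > Client W/second 8.
Client J first at 18: fill all 100 ; 100 left.
Client S first at 13: fill all 60 ; 40 left.
40 remain; put them into Client S second at 11.
Total = 18×100 + 13×60 + 11×40 = 3020.

3020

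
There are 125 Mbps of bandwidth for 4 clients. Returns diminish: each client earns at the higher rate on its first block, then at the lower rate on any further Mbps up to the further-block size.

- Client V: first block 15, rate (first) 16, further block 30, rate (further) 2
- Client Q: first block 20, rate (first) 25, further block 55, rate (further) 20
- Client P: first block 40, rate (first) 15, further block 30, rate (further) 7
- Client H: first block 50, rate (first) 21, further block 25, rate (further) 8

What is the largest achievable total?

Treat each block as its own option and order by rate: Client Q/T1 25 > Client H/T1 21 > Client Q/T2 20 > Client V/T1 16 > Client P/T1 15 > Client H/T2 8 > Client P/T2 7 > Client V/T2 2.
Fill Client Q T1 block (20 at 25) ; 105 left.
Client H/T1 (21): +50 ; 55 left.
Fill Client Q T2 block (55 at 20) ; 0 left.
Total = 25×20 + 21×50 + 20×55 = 2650.

2650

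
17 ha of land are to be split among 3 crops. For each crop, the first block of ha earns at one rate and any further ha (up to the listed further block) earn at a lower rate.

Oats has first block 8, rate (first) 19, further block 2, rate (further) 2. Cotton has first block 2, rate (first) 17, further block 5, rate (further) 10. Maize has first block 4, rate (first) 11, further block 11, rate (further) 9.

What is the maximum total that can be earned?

260

Order all 6 blocks by rate: Oats/first 19 > Cotton/first 17 > Maize/first 11 > Cotton/second 10 > Maize/second 9 > Oats/second 2.
Oats first at 19: fill all 8 ; 9 left.
Cotton first at 17: fill all 2 ; 7 left.
Fill Maize first block (4 at 11) ; 3 left.
3 remain; put them into Cotton second at 10.
Total = 19×8 + 17×2 + 11×4 + 10×3 = 260.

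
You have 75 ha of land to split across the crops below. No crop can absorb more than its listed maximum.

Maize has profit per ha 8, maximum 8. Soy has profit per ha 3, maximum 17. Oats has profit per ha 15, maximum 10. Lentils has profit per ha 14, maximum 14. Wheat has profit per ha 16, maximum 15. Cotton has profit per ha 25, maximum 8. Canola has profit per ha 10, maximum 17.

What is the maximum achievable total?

1029

Order the crops by profit per ha: Cotton 25 > Wheat 16 > Oats 15 > Lentils 14 > Canola 10 > Maize 8 > Soy 3.
Give Cotton 8 to hit its cap of 8 → 67 left.
Give Wheat 15 to hit its cap of 15 → 52 left.
Give Oats 10 to hit its cap of 10 → 42 left.
Give Lentils 14 to hit its cap of 14 → 28 left.
Give Canola 17 to hit its cap of 17 → 11 left.
Give Maize 8 to hit its cap of 8 → 3 left.
Soy has room for 17 but only 3 remain, so it gets 3.
Total = 8×8 + 3×3 + 15×10 + 14×14 + 16×15 + 25×8 + 10×17 = 1029.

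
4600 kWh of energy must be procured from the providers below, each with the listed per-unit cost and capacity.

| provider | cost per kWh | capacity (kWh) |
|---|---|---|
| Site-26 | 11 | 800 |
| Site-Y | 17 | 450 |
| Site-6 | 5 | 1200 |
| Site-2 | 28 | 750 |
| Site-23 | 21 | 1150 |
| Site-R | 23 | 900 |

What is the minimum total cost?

Use providers in increasing cost order.
Take 1200 from Site-6 at 5 ; need 3400 more.
Site-26 (11): use full 800 ; 2600 kWh to go.
Site-Y (17): use full 450 ; 2150 kWh to go.
Take 1150 from Site-23 at 21 ; need 1000 more.
Take 900 from Site-R at 23 ; need 100 more.
Take 100 from Site-2 at 28 to finish.
Cost = 1200×5 + 800×11 + 450×17 + 1150×21 + 900×23 + 100×28 = 70100.

70100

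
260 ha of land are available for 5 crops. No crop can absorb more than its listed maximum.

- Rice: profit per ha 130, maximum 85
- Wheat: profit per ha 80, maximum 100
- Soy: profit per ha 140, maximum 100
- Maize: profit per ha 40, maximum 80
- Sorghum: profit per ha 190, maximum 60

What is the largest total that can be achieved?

37650

Rank by profit per ha: Sorghum 190 > Soy 140 > Rice 130 > Wheat 80 > Maize 40.
Sorghum takes 60 to reach its cap of 60 — 200 left.
Soy: +100 to 100 (cap) — 100 left.
Rice takes 85 to reach its cap of 85 — 15 left.
Wheat: +15 (room for 100) → 15. Pool exhausted.
Total = 130×85 + 80×15 + 140×100 + 190×60 = 37650.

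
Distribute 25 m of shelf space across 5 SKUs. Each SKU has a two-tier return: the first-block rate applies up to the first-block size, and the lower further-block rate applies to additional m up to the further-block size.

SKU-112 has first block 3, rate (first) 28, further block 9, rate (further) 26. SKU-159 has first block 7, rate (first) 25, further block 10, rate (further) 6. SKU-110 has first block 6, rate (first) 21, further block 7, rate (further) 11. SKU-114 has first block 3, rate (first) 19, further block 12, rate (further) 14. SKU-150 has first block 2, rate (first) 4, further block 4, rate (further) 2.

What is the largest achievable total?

619

Treat each block as its own option and order by rate: SKU-112/T1 28 > SKU-112/T2 26 > SKU-159/T1 25 > SKU-110/T1 21 > SKU-114/T1 19 > SKU-114/T2 14 > SKU-110/T2 11 > SKU-159/T2 6 > SKU-150/T1 4 > SKU-150/T2 2.
Fill SKU-112 T1 block (3 at 28) ; 22 left.
Fill SKU-112 T2 block (9 at 26) ; 13 left.
Fill SKU-159 T1 block (7 at 25) ; 6 left.
Fill SKU-110 T1 block (6 at 21) ; 0 left.
Total = 28×3 + 26×9 + 25×7 + 21×6 = 619.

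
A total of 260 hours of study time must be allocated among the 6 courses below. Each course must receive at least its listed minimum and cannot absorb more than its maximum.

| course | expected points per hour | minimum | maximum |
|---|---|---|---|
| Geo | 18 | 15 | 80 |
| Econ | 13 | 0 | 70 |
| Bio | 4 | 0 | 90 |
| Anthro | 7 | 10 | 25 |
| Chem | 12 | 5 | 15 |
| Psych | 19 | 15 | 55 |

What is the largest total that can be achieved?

Meeting every minimum uses 15+0+0+10+5+15 = 45 hours, leaving 215.
Order the courses by expected points per hour: Psych 19 > Geo 18 > Econ 13 > Chem 12 > Anthro 7 > Bio 4.
Psych takes 40 more to reach its cap of 55 ; 175 left.
Give Geo 65 more to hit its cap of 80 ; 110 left.
Econ takes 70 more to reach its cap of 70 ; 40 left.
Chem takes 10 more to reach its cap of 15 ; 30 left.
Give Anthro 15 more to hit its cap of 25 ; 15 left.
Bio: +15 (room for 90) → 15. Pool exhausted.
Total = 18×80 + 13×70 + 4×15 + 7×25 + 12×15 + 19×55 = 3810.

3810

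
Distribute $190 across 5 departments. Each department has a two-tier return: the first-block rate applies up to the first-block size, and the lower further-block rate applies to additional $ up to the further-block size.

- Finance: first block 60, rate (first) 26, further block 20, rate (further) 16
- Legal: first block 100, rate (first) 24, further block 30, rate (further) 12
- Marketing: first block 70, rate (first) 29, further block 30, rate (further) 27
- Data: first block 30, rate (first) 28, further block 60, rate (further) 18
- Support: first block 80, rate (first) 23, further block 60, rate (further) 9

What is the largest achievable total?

Rank every tier by rate: Marketing/T1 29 > Data/T1 28 > Marketing/T2 27 > Finance/T1 26 > Legal/T1 24 > Support/T1 23 > Data/T2 18 > Finance/T2 16 > Legal/T2 12 > Support/T2 9.
Fill Marketing T1 block (70 at 29) → 120 left.
Data T1 at 28: fill all 30 → 90 left.
Marketing T2 at 27: fill all 30 → 60 left.
Finance/T1 (26): +60 → 0 left.
Total = 29×70 + 28×30 + 27×30 + 26×60 = 5240.

5240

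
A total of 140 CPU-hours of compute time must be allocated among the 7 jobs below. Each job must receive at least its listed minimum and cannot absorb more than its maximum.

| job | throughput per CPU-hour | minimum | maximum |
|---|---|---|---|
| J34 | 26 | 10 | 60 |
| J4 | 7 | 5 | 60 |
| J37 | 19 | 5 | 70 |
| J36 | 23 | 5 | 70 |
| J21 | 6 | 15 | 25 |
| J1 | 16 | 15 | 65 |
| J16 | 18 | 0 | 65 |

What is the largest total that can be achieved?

2940

Meeting every minimum uses 10+5+5+5+15+15+0 = 55 CPU-hours, leaving 85.
Order the jobs by throughput per CPU-hour: J34 26 > J36 23 > J37 19 > J16 18 > J1 16 > J4 7 > J21 6.
J34 takes 50 more to reach its cap of 60 ; 35 left.
J36 has room for 65 more but only 35 remain, so it gets 40.
Total = 26×60 + 7×5 + 19×5 + 23×40 + 6×15 + 16×15 = 2940.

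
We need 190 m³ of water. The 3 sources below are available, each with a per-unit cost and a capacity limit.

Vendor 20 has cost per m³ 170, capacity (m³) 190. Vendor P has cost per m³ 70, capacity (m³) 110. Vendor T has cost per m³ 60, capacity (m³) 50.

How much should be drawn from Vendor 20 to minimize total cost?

30

Cheapest first:
Vendor T (60): use full 50 ; 140 m³ to go.
Vendor P at 70: take all 110 m³ ; 30 still needed.
Take 30 from Vendor 20 at 170 to finish.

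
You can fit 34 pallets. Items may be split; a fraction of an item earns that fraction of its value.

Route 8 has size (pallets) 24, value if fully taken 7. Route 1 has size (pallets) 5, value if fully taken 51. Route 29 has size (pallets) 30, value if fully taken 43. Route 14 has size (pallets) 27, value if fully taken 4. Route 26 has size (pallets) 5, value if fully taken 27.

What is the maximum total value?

112.4

Sort by value density: Route 1 51/5≈10.2, Route 26 27/5≈5.4, Route 29 43/30≈1.43, Route 8 7/24≈0.292, Route 14 4/27≈0.148.
All 5 pallets of Route 1 fit (value 51) ; 29 remain.
All 5 pallets of Route 26 fit (value 27) ; 24 remain.
Fill the last 24 pallets with part of Route 29: 24/30 of it earns 34.4.
Total value = 112.4.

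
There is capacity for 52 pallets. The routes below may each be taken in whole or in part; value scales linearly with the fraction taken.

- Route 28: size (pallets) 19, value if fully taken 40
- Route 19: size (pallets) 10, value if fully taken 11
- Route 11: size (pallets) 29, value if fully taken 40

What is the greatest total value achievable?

Sort by value density: Route 28 40/19≈2.11, Route 11 40/29≈1.38, Route 19 11/10≈1.1.
All 19 pallets of Route 28 fit (value 40) → 33 remain.
All 29 pallets of Route 11 fit (value 40) → 4 remain.
Fill the last 4 pallets with part of Route 19: 4/10 of it earns 4.4.
Total value = 84.4.

84.4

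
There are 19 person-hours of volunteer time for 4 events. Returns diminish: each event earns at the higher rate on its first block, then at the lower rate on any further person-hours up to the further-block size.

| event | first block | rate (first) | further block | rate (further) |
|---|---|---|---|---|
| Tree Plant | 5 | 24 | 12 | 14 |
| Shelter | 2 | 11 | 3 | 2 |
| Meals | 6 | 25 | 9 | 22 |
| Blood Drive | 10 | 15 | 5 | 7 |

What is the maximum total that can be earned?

Rank every tier by rate: Meals/T1 25 > Tree Plant/T1 24 > Meals/T2 22 > Blood Drive/T1 15 > Tree Plant/T2 14 > Shelter/T1 11 > Blood Drive/T2 7 > Shelter/T2 2.
Meals/T1 (25): +6 → 13 left.
Tree Plant T1 at 24: fill all 5 → 8 left.
Meals/T2: +8 of 9 at 22; pool empty.
Total = 25×6 + 24×5 + 22×8 = 446.

446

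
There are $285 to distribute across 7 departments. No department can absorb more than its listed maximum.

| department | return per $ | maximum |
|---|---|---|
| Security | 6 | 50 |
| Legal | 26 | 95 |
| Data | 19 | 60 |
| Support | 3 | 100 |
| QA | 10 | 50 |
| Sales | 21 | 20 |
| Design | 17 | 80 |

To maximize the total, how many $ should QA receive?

Highest return per $ first: Legal 26 > Sales 21 > Data 19 > Design 17 > QA 10 > Security 6 > Support 3.
Legal takes 95 to reach its cap of 95 — 190 left.
Sales takes 20 to reach its cap of 20 — 170 left.
Give Data 60 to hit its cap of 60 — 110 left.
Give Design 80 to hit its cap of 80 — 30 left.
Only 30 left; QA takes them to reach 30.

30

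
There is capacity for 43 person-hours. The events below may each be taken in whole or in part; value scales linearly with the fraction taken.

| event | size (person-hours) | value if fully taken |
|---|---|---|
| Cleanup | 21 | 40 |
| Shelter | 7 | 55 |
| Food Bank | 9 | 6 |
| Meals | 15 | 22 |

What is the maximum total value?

117

Rank by value-to-size ratio: Shelter 55/7≈7.86, Cleanup 40/21≈1.9, Meals 22/15≈1.47, Food Bank 6/9≈0.667.
All 7 person-hours of Shelter fit (value 55) → 36 remain.
All 21 person-hours of Cleanup fit (value 40) → 15 remain.
Meals: take in full, 15 person-hours for value 22 → 0 left.
Total value = 117.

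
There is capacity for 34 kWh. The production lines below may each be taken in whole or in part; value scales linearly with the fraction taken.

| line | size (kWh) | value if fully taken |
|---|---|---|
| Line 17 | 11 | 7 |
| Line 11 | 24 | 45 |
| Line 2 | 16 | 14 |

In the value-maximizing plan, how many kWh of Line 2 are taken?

Rank by value-to-size ratio: Line 11 45/24≈1.88, Line 2 14/16≈0.875, Line 17 7/11≈0.636.
Line 11: take in full, 24 kWh for value 45 ; 10 left.
10 kWh left: a 10/16 share of Line 2 gives 14×10/16 = 8.75.

10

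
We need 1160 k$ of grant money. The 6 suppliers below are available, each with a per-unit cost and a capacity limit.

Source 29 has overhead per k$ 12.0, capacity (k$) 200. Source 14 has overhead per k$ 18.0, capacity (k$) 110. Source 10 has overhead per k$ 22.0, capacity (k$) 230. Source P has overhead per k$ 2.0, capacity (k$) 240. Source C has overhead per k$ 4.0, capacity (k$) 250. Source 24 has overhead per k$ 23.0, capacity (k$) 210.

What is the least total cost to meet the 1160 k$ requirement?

Use suppliers in increasing cost order.
Source P at 2.0: take all 240 k$ → 920 still needed.
Source C at 4.0: take all 250 k$ → 670 still needed.
Take 200 from Source 29 at 12.0 → need 470 more.
Source 14 (18.0): use full 110 → 360 k$ to go.
Take 230 from Source 10 at 22.0 → need 130 more.
Source 24 (23.0): take the remaining 130 → done.
Cost = 240×2.0 + 250×4.0 + 200×12.0 + 110×18.0 + 230×22.0 + 130×23.0 = 13910.

13910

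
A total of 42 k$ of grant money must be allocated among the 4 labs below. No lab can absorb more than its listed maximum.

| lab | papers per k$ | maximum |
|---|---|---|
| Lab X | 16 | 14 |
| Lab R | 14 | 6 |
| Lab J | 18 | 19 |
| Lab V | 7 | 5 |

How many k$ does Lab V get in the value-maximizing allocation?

Rank by papers per k$: Lab J 18 > Lab X 16 > Lab R 14 > Lab V 7.
Lab J: +19 to 19 (cap) → 23 left.
Lab X takes 14 to reach its cap of 14 → 9 left.
Lab R: +6 to 6 (cap) → 3 left.
Only 3 left; Lab V takes them to reach 3.

3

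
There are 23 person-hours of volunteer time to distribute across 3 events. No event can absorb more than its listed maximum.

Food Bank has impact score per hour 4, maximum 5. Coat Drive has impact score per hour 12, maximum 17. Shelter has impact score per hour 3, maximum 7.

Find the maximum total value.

227

Rank by impact score per hour: Coat Drive 12 > Food Bank 4 > Shelter 3.
Give Coat Drive 17 to hit its cap of 17 ; 6 left.
Give Food Bank 5 to hit its cap of 5 ; 1 left.
Shelter has room for 7 but only 1 remain, so it gets 1.
Total = 4×5 + 12×17 + 3×1 = 227.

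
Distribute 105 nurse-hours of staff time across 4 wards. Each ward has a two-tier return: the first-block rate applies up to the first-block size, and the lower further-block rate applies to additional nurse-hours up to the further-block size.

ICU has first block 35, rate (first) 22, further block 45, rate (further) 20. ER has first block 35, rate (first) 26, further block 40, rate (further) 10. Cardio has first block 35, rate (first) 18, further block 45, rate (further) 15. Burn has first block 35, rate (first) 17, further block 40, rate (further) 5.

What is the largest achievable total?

2380

Rank every tier by rate: ER/T1 26 > ICU/T1 22 > ICU/T2 20 > Cardio/T1 18 > Burn/T1 17 > Cardio/T2 15 > ER/T2 10 > Burn/T2 5.
ER/T1 (26): +35 → 70 left.
ICU/T1 (22): +35 → 35 left.
35 remain; put them into ICU T2 at 20.
Total = 26×35 + 22×35 + 20×35 = 2380.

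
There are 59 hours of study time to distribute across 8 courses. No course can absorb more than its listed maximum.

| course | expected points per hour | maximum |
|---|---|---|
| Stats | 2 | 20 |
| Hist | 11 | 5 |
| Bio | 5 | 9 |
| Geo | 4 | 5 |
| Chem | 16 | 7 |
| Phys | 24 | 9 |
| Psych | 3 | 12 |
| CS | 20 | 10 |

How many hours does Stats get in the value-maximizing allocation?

Rank by expected points per hour: Phys 24 > CS 20 > Chem 16 > Hist 11 > Bio 5 > Geo 4 > Psych 3 > Stats 2.
Phys: +9 to 9 (cap) — 50 left.
CS takes 10 to reach its cap of 10 — 40 left.
Give Chem 7 to hit its cap of 7 — 33 left.
Give Hist 5 to hit its cap of 5 — 28 left.
Give Bio 9 to hit its cap of 9 — 19 left.
Geo takes 5 to reach its cap of 5 — 14 left.
Give Psych 12 to hit its cap of 12 — 2 left.
Stats has room for 20 but only 2 remain, so it gets 2.

2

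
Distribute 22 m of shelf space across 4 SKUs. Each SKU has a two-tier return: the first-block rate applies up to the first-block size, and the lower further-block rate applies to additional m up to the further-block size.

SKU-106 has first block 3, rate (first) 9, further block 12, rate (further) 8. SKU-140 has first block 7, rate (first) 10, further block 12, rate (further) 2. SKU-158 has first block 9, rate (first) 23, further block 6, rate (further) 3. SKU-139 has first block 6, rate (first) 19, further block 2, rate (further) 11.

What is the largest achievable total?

Rank every tier by rate: SKU-158/tier1 23 > SKU-139/tier1 19 > SKU-139/tier2 11 > SKU-140/tier1 10 > SKU-106/tier1 9 > SKU-106/tier2 8 > SKU-158/tier2 3 > SKU-140/tier2 2.
SKU-158 tier1 at 23: fill all 9 ; 13 left.
SKU-139/tier1 (19): +6 ; 7 left.
SKU-139 tier2 at 11: fill all 2 ; 5 left.
SKU-140 tier1 at 10: only 5 left, fill 5.
Total = 23×9 + 19×6 + 11×2 + 10×5 = 393.

393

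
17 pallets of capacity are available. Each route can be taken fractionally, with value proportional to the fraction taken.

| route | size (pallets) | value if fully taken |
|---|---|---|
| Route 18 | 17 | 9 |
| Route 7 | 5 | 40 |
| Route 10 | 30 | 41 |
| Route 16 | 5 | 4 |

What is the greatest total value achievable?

56.4

Sort by value density: Route 7 40/5≈8, Route 10 41/30≈1.37, Route 16 4/5≈0.8, Route 18 9/17≈0.529.
All 5 pallets of Route 7 fit (value 40) — 12 remain.
Only 12 pallets remain; take 12/30 of Route 10 for value 41×12/30 = 16.4.
Total value = 56.4.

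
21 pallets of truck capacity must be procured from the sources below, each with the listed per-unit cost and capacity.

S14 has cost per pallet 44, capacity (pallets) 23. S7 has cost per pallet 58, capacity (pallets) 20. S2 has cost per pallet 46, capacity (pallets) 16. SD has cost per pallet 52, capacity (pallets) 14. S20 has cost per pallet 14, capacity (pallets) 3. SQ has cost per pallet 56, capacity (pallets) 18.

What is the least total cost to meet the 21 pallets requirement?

Fill from the cheapest source first.
S20 (14): use full 3 ; 18 pallets to go.
Take 18 from S14 at 44 to finish.
S2, SD, SQ, S7: unused.
Cost = 3×14 + 18×44 = 834.

834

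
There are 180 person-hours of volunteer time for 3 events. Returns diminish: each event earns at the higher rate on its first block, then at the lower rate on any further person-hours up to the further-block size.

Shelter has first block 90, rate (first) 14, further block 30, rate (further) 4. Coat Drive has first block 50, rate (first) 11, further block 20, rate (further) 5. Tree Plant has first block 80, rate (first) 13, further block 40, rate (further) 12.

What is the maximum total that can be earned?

2420

Rank every tier by rate: Shelter/T1 14 > Tree Plant/T1 13 > Tree Plant/T2 12 > Coat Drive/T1 11 > Coat Drive/T2 5 > Shelter/T2 4.
Shelter/T1 (14): +90 → 90 left.
Fill Tree Plant T1 block (80 at 13) → 10 left.
Tree Plant T2 at 12: only 10 left, fill 10.
Total = 14×90 + 13×80 + 12×10 = 2420.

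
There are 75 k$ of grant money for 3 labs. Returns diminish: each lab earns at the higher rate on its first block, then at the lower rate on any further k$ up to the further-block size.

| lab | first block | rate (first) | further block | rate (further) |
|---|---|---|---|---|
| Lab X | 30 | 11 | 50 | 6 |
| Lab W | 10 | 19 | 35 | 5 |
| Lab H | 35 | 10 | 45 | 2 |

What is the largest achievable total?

Rank every tier by rate: Lab W/tier1 19 > Lab X/tier1 11 > Lab H/tier1 10 > Lab X/tier2 6 > Lab W/tier2 5 > Lab H/tier2 2.
Lab W tier1 at 19: fill all 10 — 65 left.
Lab X/tier1 (11): +30 — 35 left.
Lab H/tier1 (10): +35 — 0 left.
Total = 19×10 + 11×30 + 10×35 = 870.

870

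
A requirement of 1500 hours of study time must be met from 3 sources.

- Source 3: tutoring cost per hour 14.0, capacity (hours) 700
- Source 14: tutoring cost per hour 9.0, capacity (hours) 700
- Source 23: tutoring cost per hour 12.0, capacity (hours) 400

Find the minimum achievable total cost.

16700

Fill from the cheapest source first.
Source 14 (9.0): use full 700 → 800 hours to go.
Source 23 (12.0): use full 400 → 400 hours to go.
Source 3 (14.0): take the remaining 400 → done.
Cost = 700×9.0 + 400×12.0 + 400×14.0 = 16700.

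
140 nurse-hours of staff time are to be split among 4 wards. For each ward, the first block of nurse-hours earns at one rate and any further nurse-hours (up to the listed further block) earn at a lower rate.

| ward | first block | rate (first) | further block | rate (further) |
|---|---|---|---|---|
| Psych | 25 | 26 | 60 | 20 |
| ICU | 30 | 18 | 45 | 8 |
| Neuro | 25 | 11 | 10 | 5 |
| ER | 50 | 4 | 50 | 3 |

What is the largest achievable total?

Order all 8 blocks by rate: Psych/tier1 26 > Psych/tier2 20 > ICU/tier1 18 > Neuro/tier1 11 > ICU/tier2 8 > Neuro/tier2 5 > ER/tier1 4 > ER/tier2 3.
Psych/tier1 (26): +25 → 115 left.
Psych/tier2 (20): +60 → 55 left.
ICU/tier1 (18): +30 → 25 left.
Fill Neuro tier1 block (25 at 11) → 0 left.
Total = 26×25 + 20×60 + 18×30 + 11×25 = 2665.

2665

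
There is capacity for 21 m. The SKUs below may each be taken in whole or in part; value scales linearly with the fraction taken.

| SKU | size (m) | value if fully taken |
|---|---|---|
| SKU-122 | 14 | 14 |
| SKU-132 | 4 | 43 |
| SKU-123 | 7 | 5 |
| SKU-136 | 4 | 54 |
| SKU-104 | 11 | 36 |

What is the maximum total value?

135

Best value per unit of size first: SKU-136 54/4≈13.5, SKU-132 43/4≈10.8, SKU-104 36/11≈3.27, SKU-122 14/14≈1, SKU-123 5/7≈0.714.
SKU-136: take in full, 4 m for value 54 → 17 left.
Take all of SKU-132 (4 m, value 43) → 13 m left.
Take all of SKU-104 (11 m, value 36) → 2 m left.
2 m left: a 2/14 share of SKU-122 gives 14×2/14 = 2.
Total value = 135.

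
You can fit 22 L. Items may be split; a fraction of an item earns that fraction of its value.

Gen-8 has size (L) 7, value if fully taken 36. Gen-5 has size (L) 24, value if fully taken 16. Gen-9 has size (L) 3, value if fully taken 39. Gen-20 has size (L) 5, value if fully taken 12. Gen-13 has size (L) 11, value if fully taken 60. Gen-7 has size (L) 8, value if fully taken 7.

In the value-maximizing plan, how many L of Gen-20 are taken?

1

Sort by value density: Gen-9 39/3≈13, Gen-13 60/11≈5.45, Gen-8 36/7≈5.14, Gen-20 12/5≈2.4, Gen-7 7/8≈0.875, Gen-5 16/24≈0.667.
Take all of Gen-9 (3 L, value 39) → 19 L left.
All 11 L of Gen-13 fit (value 60) → 8 remain.
Gen-8: take in full, 7 L for value 36 → 1 left.
Only 1 L remain; take 1/5 of Gen-20 for value 12×1/5 = 2.4.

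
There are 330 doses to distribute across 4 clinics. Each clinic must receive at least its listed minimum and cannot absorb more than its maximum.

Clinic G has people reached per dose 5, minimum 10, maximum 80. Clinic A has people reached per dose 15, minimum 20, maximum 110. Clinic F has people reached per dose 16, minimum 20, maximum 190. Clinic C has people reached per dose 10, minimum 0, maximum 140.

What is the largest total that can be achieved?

Meeting every minimum uses 10+20+20+0 = 50 doses, leaving 280.
Order the clinics by people reached per dose: Clinic F 16 > Clinic A 15 > Clinic C 10 > Clinic G 5.
Clinic F: +170 to 190 (cap) → 110 left.
Clinic A takes 90 more to reach its cap of 110 → 20 left.
Only 20 left; Clinic C takes them to reach 20.
Total = 5×10 + 15×110 + 16×190 + 10×20 = 4940.

4940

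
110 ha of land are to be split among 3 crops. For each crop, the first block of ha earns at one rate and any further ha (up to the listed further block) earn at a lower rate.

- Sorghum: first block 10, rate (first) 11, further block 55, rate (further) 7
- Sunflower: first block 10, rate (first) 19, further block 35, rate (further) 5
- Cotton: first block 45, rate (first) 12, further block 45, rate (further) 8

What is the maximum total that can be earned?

1200

Treat each block as its own option and order by rate: Sunflower/tier1 19 > Cotton/tier1 12 > Sorghum/tier1 11 > Cotton/tier2 8 > Sorghum/tier2 7 > Sunflower/tier2 5.
Fill Sunflower tier1 block (10 at 19) ; 100 left.
Cotton/tier1 (12): +45 ; 55 left.
Sorghum tier1 at 11: fill all 10 ; 45 left.
Cotton tier2 at 8: fill all 45 ; 0 left.
Total = 19×10 + 12×45 + 11×10 + 8×45 = 1200.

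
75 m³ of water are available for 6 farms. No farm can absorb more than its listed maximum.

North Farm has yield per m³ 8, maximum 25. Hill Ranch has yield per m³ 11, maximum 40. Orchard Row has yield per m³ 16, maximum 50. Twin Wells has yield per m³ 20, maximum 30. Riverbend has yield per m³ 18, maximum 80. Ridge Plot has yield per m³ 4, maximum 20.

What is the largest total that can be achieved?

Highest yield per m³ first: Twin Wells 20 > Riverbend 18 > Orchard Row 16 > Hill Ranch 11 > North Farm 8 > Ridge Plot 4.
Twin Wells: +30 to 30 (cap) → 45 left.
Riverbend has room for 80 but only 45 remain, so it gets 45.
Total = 20×30 + 18×45 = 1410.

1410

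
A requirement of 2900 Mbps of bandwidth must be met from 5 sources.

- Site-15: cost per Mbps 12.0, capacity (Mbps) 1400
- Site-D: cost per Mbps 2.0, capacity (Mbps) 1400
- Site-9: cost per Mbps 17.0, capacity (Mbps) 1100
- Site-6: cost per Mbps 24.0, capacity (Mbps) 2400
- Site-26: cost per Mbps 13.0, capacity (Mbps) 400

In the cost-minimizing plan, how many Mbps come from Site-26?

100

Fill from the cheapest source first.
Site-D (2.0): use full 1400 → 1500 Mbps to go.
Site-15 (12.0): use full 1400 → 100 Mbps to go.
Take 100 from Site-26 at 13.0 to finish.
Site-9, Site-6: unused.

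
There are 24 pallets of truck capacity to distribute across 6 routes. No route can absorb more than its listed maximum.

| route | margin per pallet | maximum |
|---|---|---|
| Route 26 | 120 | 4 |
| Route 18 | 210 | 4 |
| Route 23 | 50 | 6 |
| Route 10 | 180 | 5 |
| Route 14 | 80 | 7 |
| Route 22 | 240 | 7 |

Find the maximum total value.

4220

Order the routes by margin per pallet: Route 22 240 > Route 18 210 > Route 10 180 > Route 26 120 > Route 14 80 > Route 23 50.
Route 22 takes 7 to reach its cap of 7 — 17 left.
Give Route 18 4 to hit its cap of 4 — 13 left.
Route 10 takes 5 to reach its cap of 5 — 8 left.
Route 26: +4 to 4 (cap) — 4 left.
Route 14 has room for 7 but only 4 remain, so it gets 4.
Total = 120×4 + 210×4 + 180×5 + 80×4 + 240×7 = 4220.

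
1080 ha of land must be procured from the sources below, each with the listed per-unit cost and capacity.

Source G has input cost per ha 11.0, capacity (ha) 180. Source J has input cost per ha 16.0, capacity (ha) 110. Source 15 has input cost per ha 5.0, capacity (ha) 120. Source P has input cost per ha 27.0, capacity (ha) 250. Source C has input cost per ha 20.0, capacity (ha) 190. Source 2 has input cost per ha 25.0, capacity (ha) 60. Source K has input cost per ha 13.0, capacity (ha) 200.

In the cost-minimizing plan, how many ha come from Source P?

220

Fill from the cheapest source first.
Source 15 (5.0): use full 120 ; 960 ha to go.
Source G (11.0): use full 180 ; 780 ha to go.
Source K (13.0): use full 200 ; 580 ha to go.
Source J at 16.0: take all 110 ha ; 470 still needed.
Source C (20.0): use full 190 ; 280 ha to go.
Source 2 (25.0): use full 60 ; 220 ha to go.
Source P (27.0): take the remaining 220 ; done.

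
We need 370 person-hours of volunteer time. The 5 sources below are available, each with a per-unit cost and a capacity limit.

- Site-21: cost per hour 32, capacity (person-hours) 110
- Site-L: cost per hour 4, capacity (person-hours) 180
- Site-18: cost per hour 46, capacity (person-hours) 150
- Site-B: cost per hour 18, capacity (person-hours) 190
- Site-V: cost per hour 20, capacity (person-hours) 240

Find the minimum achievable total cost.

4140

Use sources in increasing cost order.
Site-L at 4: take all 180 person-hours → 190 still needed.
Site-B at 18: take all 190 person-hours → 0 still needed.
Site-V, Site-21, Site-18: unused.
Cost = 180×4 + 190×18 = 4140.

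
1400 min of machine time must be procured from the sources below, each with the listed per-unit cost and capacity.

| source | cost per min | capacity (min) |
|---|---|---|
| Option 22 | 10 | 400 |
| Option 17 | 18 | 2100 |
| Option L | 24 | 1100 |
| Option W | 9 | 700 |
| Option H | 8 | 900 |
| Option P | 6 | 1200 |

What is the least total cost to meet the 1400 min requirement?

8800

Cheapest first:
Option P at 6: take all 1200 min — 200 still needed.
Option H (8): take the remaining 200 — done.
Option W, Option 22, Option 17, Option L: unused.
Cost = 1200×6 + 200×8 = 8800.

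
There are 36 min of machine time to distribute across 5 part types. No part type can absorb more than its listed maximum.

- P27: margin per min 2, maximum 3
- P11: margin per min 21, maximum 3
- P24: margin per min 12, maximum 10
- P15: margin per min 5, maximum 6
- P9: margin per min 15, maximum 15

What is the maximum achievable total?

Rank by margin per min: P11 21 > P9 15 > P24 12 > P15 5 > P27 2.
P11 takes 3 to reach its cap of 3 ; 33 left.
P9: +15 to 15 (cap) ; 18 left.
Give P24 10 to hit its cap of 10 ; 8 left.
P15 takes 6 to reach its cap of 6 ; 2 left.
P27: +2 (room for 3) → 2. Pool exhausted.
Total = 2×2 + 21×3 + 12×10 + 5×6 + 15×15 = 442.

442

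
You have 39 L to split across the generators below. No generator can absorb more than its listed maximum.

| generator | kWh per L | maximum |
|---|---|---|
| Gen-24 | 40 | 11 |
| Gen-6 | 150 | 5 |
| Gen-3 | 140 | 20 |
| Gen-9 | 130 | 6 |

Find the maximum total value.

4650

Order the generators by kWh per L: Gen-6 150 > Gen-3 140 > Gen-9 130 > Gen-24 40.
Gen-6: +5 to 5 (cap) ; 34 left.
Gen-3: +20 to 20 (cap) ; 14 left.
Give Gen-9 6 to hit its cap of 6 ; 8 left.
Gen-24: +8 (room for 11) → 8. Pool exhausted.
Total = 40×8 + 150×5 + 140×20 + 130×6 = 4650.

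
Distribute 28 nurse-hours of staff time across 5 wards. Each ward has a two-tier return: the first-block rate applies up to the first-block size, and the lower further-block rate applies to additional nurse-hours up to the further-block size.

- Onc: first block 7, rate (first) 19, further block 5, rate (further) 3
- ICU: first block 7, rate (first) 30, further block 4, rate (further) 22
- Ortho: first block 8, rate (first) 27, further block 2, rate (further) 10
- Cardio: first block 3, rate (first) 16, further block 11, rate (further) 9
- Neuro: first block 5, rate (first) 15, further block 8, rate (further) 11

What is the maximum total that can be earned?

Order all 10 blocks by rate: ICU/T1 30 > Ortho/T1 27 > ICU/T2 22 > Onc/T1 19 > Cardio/T1 16 > Neuro/T1 15 > Neuro/T2 11 > Ortho/T2 10 > Cardio/T2 9 > Onc/T2 3.
Fill ICU T1 block (7 at 30) ; 21 left.
Ortho/T1 (27): +8 ; 13 left.
ICU T2 at 22: fill all 4 ; 9 left.
Onc/T1 (19): +7 ; 2 left.
Cardio T1 at 16: only 2 left, fill 2.
Total = 30×7 + 27×8 + 22×4 + 19×7 + 16×2 = 679.

679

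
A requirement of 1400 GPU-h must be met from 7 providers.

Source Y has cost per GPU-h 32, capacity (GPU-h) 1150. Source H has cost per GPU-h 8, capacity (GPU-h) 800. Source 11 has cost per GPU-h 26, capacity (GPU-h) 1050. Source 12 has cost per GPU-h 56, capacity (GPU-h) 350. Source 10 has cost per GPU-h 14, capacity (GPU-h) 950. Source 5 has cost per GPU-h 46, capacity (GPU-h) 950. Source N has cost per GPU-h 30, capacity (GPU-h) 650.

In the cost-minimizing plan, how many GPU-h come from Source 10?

600

Fill from the cheapest provider first.
Take 800 from Source H at 8 ; need 600 more.
Take 600 from Source 10 at 14 to finish.
Source 11, Source N, Source Y, Source 5, Source 12: unused.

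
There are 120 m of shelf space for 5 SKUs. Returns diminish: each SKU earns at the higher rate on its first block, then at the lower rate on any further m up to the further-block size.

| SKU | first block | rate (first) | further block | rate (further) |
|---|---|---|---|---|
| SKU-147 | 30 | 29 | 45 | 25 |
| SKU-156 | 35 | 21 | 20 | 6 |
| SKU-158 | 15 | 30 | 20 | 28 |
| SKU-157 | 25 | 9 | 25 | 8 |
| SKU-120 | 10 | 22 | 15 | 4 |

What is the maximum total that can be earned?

3225

Treat each block as its own option and order by rate: SKU-158/tier1 30 > SKU-147/tier1 29 > SKU-158/tier2 28 > SKU-147/tier2 25 > SKU-120/tier1 22 > SKU-156/tier1 21 > SKU-157/tier1 9 > SKU-157/tier2 8 > SKU-156/tier2 6 > SKU-120/tier2 4.
Fill SKU-158 tier1 block (15 at 30) ; 105 left.
SKU-147 tier1 at 29: fill all 30 ; 75 left.
Fill SKU-158 tier2 block (20 at 28) ; 55 left.
Fill SKU-147 tier2 block (45 at 25) ; 10 left.
SKU-120 tier1 at 22: fill all 10 ; 0 left.
Total = 30×15 + 29×30 + 28×20 + 25×45 + 22×10 = 3225.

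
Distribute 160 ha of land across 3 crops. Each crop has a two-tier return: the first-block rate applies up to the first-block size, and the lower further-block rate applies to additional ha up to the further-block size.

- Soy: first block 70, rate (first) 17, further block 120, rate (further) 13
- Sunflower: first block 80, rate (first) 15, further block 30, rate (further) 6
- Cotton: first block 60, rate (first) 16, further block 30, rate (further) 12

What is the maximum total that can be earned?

Rank every tier by rate: Soy/first 17 > Cotton/first 16 > Sunflower/first 15 > Soy/second 13 > Cotton/second 12 > Sunflower/second 6.
Fill Soy first block (70 at 17) — 90 left.
Fill Cotton first block (60 at 16) — 30 left.
30 remain; put them into Sunflower first at 15.
Total = 17×70 + 16×60 + 15×30 = 2600.

2600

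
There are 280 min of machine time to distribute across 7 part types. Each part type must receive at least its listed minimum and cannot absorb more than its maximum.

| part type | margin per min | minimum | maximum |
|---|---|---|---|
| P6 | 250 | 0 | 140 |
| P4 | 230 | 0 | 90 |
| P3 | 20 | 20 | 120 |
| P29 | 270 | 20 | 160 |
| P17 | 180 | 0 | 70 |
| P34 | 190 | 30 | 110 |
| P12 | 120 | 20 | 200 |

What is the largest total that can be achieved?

Meeting every minimum uses 0+0+20+20+0+30+20 = 90 min, leaving 190.
Order the part types by margin per min: P29 270 > P6 250 > P4 230 > P34 190 > P17 180 > P12 120 > P3 20.
P29 takes 140 more to reach its cap of 160 — 50 left.
P6 has room for 140 more but only 50 remain, so it gets 50.
Total = 250×50 + 20×20 + 270×160 + 190×30 + 120×20 = 64200.

64200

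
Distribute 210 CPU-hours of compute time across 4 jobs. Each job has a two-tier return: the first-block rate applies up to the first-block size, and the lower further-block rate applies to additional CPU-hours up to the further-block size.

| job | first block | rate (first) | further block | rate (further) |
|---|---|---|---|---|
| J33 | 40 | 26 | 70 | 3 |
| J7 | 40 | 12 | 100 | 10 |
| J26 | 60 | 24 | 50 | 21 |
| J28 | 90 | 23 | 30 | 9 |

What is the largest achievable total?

4970

Treat each block as its own option and order by rate: J33/first 26 > J26/first 24 > J28/first 23 > J26/second 21 > J7/first 12 > J7/second 10 > J28/second 9 > J33/second 3.
Fill J33 first block (40 at 26) — 170 left.
J26/first (24): +60 — 110 left.
Fill J28 first block (90 at 23) — 20 left.
J26/second: +20 of 50 at 21; pool empty.
Total = 26×40 + 24×60 + 23×90 + 21×20 = 4970.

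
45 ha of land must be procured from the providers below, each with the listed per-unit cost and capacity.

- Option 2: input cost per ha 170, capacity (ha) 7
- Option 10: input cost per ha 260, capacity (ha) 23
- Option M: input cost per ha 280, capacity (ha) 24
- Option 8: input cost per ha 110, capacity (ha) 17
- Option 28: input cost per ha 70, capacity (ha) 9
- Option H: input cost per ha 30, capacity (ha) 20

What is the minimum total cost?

Use providers in increasing cost order.
Option H at 30: take all 20 ha → 25 still needed.
Option 28 (70): use full 9 → 16 ha to go.
Option 8 at 110: take 16 of its 17 → requirement met.
Option 2, Option 10, Option M: unused.
Cost = 20×30 + 9×70 + 16×110 = 2990.

2990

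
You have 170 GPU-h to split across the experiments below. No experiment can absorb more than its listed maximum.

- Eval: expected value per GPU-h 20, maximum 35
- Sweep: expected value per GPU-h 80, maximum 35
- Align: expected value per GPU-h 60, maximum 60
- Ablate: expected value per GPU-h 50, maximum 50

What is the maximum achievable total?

Rank by expected value per GPU-h: Sweep 80 > Align 60 > Ablate 50 > Eval 20.
Sweep: +35 to 35 (cap) — 135 left.
Give Align 60 to hit its cap of 60 — 75 left.
Ablate takes 50 to reach its cap of 50 — 25 left.
Eval has room for 35 but only 25 remain, so it gets 25.
Total = 20×25 + 80×35 + 60×60 + 50×50 = 9400.

9400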